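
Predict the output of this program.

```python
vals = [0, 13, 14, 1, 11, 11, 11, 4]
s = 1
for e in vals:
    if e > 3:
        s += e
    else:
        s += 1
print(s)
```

67

e=0: not >3, s = 1+1 = 2
e=13: >3, s = 2+13 = 15
e=14: >3, s = 15+14 = 29
e=1: not >3, s = 29+1 = 30
e=11: >3, s = 30+11 = 41
e=11: >3, s = 41+11 = 52
e=11: >3, s = 52+11 = 63
e=4: >3, s = 63+4 = 67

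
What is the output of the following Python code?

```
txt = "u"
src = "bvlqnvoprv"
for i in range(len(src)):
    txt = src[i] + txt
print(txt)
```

vrpovnqlvbu

i=0: prepend 'b' → 'bu'
i=1: prepend 'v' → 'vbu'
i=2: prepend 'l' → 'lvbu'
i=3: prepend 'q' → 'qlvbu'
i=4: prepend 'n' → 'nqlvbu'
i=5: prepend 'v' → 'vnqlvbu'
i=6: prepend 'o' → 'ovnqlvbu'
i=7: prepend 'p' → 'povnqlvbu'
i=8: prepend 'r' → 'rpovnqlvbu'
i=9: prepend 'v' → 'vrpovnqlvbu'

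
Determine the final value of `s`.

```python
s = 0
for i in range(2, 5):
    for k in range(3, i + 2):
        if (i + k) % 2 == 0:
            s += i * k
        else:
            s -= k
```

i=2,k=3: odd sum, s = 0-3 = -3
i=3,k=3: even sum, s = (-3)+9 = 6
i=3,k=4: odd sum, s = 6-4 = 2
i=4,k=3: odd sum, s = 2-3 = -1
i=4,k=4: even sum, s = (-1)+16 = 15
i=4,k=5: odd sum, s = 15-5 = 10

10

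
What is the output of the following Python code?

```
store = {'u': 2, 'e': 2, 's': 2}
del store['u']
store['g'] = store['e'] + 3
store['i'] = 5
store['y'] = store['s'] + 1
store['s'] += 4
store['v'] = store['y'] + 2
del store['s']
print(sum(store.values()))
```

del 'u' → {'e': 2, 's': 2}
store['g'] = store['e']+3 = 5 → {'e': 2, 's': 2, 'g': 5}
store['i'] = 5 → {'e': 2, 's': 2, 'g': 5, 'i': 5}
store['y'] = store['s']+1 = 3 → {'e': 2, 's': 2, 'g': 5, 'i': 5, 'y': 3}
store['s'] = 2+4 = 6 → {'e': 2, 's': 6, 'g': 5, 'i': 5, 'y': 3}
store['v'] = store['y']+2 = 5 → {'e': 2, 's': 6, 'g': 5, 'i': 5, 'y': 3, 'v': 5}
del 's' → {'e': 2, 'g': 5, 'i': 5, 'y': 3, 'v': 5}
sum of values = 20

20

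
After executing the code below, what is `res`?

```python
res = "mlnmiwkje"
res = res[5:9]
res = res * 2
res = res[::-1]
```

slice [5:9] → 'wkje'
repeat ×2 → 'wkjewkje'
reverse → 'ejkwejkw'

'ejkwejkw'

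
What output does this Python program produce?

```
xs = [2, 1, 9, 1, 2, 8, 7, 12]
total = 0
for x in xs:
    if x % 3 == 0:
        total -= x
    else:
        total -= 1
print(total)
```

x=2: not %3==0, total = 0-1 = -1
x=1: not %3==0, total = (-1)-1 = -2
x=9: %3==0, total = (-2)-9 = -11
x=1: not %3==0, total = (-11)-1 = -12
x=2: not %3==0, total = (-12)-1 = -13
x=8: not %3==0, total = (-13)-1 = -14
x=7: not %3==0, total = (-14)-1 = -15
x=12: %3==0, total = (-15)-12 = -27

-27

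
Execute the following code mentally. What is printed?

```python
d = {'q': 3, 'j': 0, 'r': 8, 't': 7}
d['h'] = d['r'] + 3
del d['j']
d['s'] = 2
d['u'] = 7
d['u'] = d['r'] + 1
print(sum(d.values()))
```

d['h'] = d['r']+3 = 11 → {'q': 3, 'j': 0, 'r': 8, 't': 7, 'h': 11}
del 'j' → {'q': 3, 'r': 8, 't': 7, 'h': 11}
d['s'] = 2 → {'q': 3, 'r': 8, 't': 7, 'h': 11, 's': 2}
d['u'] = 7 → {'q': 3, 'r': 8, 't': 7, 'h': 11, 's': 2, 'u': 7}
d['u'] = d['r']+1 = 9 → {'q': 3, 'r': 8, 't': 7, 'h': 11, 's': 2, 'u': 9}
sum of values = 40

40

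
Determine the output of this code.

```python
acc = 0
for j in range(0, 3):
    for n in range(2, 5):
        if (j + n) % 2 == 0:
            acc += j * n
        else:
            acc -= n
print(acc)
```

3

j=0,n=2: even sum, acc = 0+0 = 0
j=0,n=3: odd sum, acc = 0-3 = -3
j=0,n=4: even sum, acc = (-3)+0 = -3
j=1,n=2: odd sum, acc = (-3)-2 = -5
j=1,n=3: even sum, acc = (-5)+3 = -2
j=1,n=4: odd sum, acc = (-2)-4 = -6
j=2,n=2: even sum, acc = (-6)+4 = -2
j=2,n=3: odd sum, acc = (-2)-3 = -5
j=2,n=4: even sum, acc = (-5)+8 = 3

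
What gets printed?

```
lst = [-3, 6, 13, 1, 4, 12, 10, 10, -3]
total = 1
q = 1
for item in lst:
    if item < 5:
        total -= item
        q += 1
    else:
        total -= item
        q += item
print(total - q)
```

item=-3: <5, total = 1-(-3) = 4; q=2
item=6: not <5, total = 4-6 = -2; q=8
item=13: not <5, total = (-2)-13 = -15; q=21
item=1: <5, total = (-15)-1 = -16; q=22
item=4: <5, total = (-16)-4 = -20; q=23
item=12: not <5, total = (-20)-12 = -32; q=35
item=10: not <5, total = (-32)-10 = -42; q=45
item=10: not <5, total = (-42)-10 = -52; q=55
item=-3: <5, total = (-52)-(-3) = -49; q=56
total-q = (-49)-56 = -105

-105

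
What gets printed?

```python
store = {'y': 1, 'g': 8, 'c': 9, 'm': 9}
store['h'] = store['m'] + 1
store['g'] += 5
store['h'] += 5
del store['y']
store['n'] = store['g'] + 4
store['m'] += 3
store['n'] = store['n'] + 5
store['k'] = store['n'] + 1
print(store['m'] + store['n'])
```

store['h'] = store['m']+1 = 10 → {'y': 1, 'g': 8, 'c': 9, 'm': 9, 'h': 10}
store['g'] = 8+5 = 13 → {'y': 1, 'g': 13, 'c': 9, 'm': 9, 'h': 10}
store['h'] = 10+5 = 15 → {'y': 1, 'g': 13, 'c': 9, 'm': 9, 'h': 15}
del 'y' → {'g': 13, 'c': 9, 'm': 9, 'h': 15}
store['n'] = store['g']+4 = 17 → {'g': 13, 'c': 9, 'm': 9, 'h': 15, 'n': 17}
store['m'] = 9+3 = 12 → {'g': 13, 'c': 9, 'm': 12, 'h': 15, 'n': 17}
store['n'] = store['n']+5 = 22 → {'g': 13, 'c': 9, 'm': 12, 'h': 15, 'n': 22}
store['k'] = store['n']+1 = 23 → {'g': 13, 'c': 9, 'm': 12, 'h': 15, 'n': 22, 'k': 23}
store['m']+store['n'] = 12+22 = 34

34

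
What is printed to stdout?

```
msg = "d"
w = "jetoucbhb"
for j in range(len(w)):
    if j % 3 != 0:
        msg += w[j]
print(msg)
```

j=0: skip
j=1: add 'e' → 'de'
j=2: add 't' → 'det'
j=3: skip
j=4: add 'u' → 'detu'
j=5: add 'c' → 'detuc'
j=6: skip
j=7: add 'h' → 'detuch'
j=8: add 'b' → 'detuchb'

detuchb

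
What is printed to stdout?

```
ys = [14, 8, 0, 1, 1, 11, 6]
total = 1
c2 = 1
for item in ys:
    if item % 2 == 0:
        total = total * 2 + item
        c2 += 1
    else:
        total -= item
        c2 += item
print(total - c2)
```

122

item=14: even, total = 1*2+14 = 16; c2=2
item=8: even, total = 16*2+8 = 40; c2=3
item=0: even, total = 40*2+0 = 80; c2=4
item=1: not even, total = 80-1 = 79; c2=5
item=1: not even, total = 79-1 = 78; c2=6
item=11: not even, total = 78-11 = 67; c2=17
item=6: even, total = 67*2+6 = 140; c2=18
total-c2 = 140-18 = 122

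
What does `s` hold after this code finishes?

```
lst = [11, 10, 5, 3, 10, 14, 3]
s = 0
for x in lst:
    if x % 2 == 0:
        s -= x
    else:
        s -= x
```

x=11: not even, s = 0-11 = -11
x=10: even, s = (-11)-10 = -21
x=5: not even, s = (-21)-5 = -26
x=3: not even, s = (-26)-3 = -29
x=10: even, s = (-29)-10 = -39
x=14: even, s = (-39)-14 = -53
x=3: not even, s = (-53)-3 = -56

-56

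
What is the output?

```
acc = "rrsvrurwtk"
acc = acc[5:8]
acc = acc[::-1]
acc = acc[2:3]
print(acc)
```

u

slice [5:8] → 'urw'
reverse → 'wru'
slice [2:3] → 'u'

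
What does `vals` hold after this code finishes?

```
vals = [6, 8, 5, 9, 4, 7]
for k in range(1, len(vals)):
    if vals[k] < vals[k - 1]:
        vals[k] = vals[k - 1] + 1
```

k=1: 8>=6, unchanged → [6, 8, 5, 9, 4, 7]
k=2: 5<8, vals[2] = 8+1 = 9 → [6, 8, 9, 9, 4, 7]
k=3: 9>=9, unchanged → [6, 8, 9, 9, 4, 7]
k=4: 4<9, vals[4] = 9+1 = 10 → [6, 8, 9, 9, 10, 7]
k=5: 7<10, vals[5] = 10+1 = 11 → [6, 8, 9, 9, 10, 11]

[6, 8, 9, 9, 10, 11]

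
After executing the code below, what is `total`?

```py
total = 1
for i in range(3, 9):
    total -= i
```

i=3: total = 1-3 = -2
i=4: total = (-2)-4 = -6
i=5: total = (-6)-5 = -11
i=6: total = (-11)-6 = -17
i=7: total = (-17)-7 = -24
i=8: total = (-24)-8 = -32

-32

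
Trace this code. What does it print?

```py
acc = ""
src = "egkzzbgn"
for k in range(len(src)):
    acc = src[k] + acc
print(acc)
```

ngbzzkge

k=0: prepend 'e' → 'e'
k=1: prepend 'g' → 'ge'
k=2: prepend 'k' → 'kge'
k=3: prepend 'z' → 'zkge'
k=4: prepend 'z' → 'zzkge'
k=5: prepend 'b' → 'bzzkge'
k=6: prepend 'g' → 'gbzzkge'
k=7: prepend 'n' → 'ngbzzkge'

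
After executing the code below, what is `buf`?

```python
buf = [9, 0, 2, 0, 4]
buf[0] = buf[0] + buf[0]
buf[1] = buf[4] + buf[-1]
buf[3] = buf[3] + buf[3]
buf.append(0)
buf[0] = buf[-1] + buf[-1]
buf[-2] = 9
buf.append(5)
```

[0, 8, 2, 0, 9, 0, 5]

buf[0] = buf[0]+buf[0] = 9+9 = 18 → [18, 0, 2, 0, 4]
buf[1] = buf[4]+buf[-1] = 4+4 = 8 → [18, 8, 2, 0, 4]
buf[3] = buf[3]+buf[3] = 0+0 = 0 → [18, 8, 2, 0, 4]
append 0 → [18, 8, 2, 0, 4, 0]
buf[0] = buf[-1]+buf[-1] = 0+0 = 0 → [0, 8, 2, 0, 4, 0]
buf[-2] = 9 → [0, 8, 2, 0, 9, 0]
append 5 → [0, 8, 2, 0, 9, 0, 5]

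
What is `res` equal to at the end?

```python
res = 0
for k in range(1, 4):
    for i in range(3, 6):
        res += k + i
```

54

k=1,i=3: res = 0+4 = 4
k=1,i=4: res = 4+5 = 9
k=1,i=5: res = 9+6 = 15
k=2,i=3: res = 15+5 = 20
k=2,i=4: res = 20+6 = 26
k=2,i=5: res = 26+7 = 33
k=3,i=3: res = 33+6 = 39
k=3,i=4: res = 39+7 = 46
k=3,i=5: res = 46+8 = 54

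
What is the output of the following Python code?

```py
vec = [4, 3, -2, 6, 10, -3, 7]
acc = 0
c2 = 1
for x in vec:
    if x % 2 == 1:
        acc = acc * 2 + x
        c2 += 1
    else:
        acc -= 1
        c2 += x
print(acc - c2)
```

-29

x=4: not odd, acc = 0-1 = -1; c2=5
x=3: odd, acc = (-1)*2+3 = 1; c2=6
x=-2: not odd, acc = 1-1 = 0; c2=4
x=6: not odd, acc = 0-1 = -1; c2=10
x=10: not odd, acc = (-1)-1 = -2; c2=20
x=-3: odd, acc = (-2)*2+(-3) = -7; c2=21
x=7: odd, acc = (-7)*2+7 = -7; c2=22
acc-c2 = (-7)-22 = -29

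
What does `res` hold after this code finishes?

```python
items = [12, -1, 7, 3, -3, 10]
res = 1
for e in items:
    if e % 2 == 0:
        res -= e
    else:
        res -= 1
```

e=12: even, res = 1-12 = -11
e=-1: not even, res = (-11)-1 = -12
e=7: not even, res = (-12)-1 = -13
e=3: not even, res = (-13)-1 = -14
e=-3: not even, res = (-14)-1 = -15
e=10: even, res = (-15)-10 = -25

-25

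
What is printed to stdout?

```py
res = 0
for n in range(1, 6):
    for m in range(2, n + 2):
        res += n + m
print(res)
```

105

n=1,m=2: res = 0+3 = 3
n=2,m=2: res = 3+4 = 7
n=2,m=3: res = 7+5 = 12
n=3,m=2: res = 12+5 = 17
n=3,m=3: res = 17+6 = 23
n=3,m=4: res = 23+7 = 30
n=4,m=2: res = 30+6 = 36
n=4,m=3: res = 36+7 = 43
n=4,m=4: res = 43+8 = 51
n=4,m=5: res = 51+9 = 60
n=5,m=2: res = 60+7 = 67
n=5,m=3: res = 67+8 = 75
n=5,m=4: res = 75+9 = 84
n=5,m=5: res = 84+10 = 94
n=5,m=6: res = 94+11 = 105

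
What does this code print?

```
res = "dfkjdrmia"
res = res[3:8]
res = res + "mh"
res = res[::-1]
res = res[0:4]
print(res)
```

slice [3:8] → 'jdrmi'
+ 'mh' → 'jdrmimh'
reverse → 'hmimrdj'
slice [0:4] → 'hmim'

hmim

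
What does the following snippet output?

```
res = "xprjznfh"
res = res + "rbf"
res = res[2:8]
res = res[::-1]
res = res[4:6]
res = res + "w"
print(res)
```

jrw

+ 'rbf' → 'xprjznfhrbf'
slice [2:8] → 'rjznfh'
reverse → 'hfnzjr'
slice [4:6] → 'jr'
+ 'w' → 'jrw'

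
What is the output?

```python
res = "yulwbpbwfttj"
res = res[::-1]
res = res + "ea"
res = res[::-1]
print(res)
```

aeyulwbpbwfttj

reverse → 'jttfwbpbwluy'
+ 'ea' → 'jttfwbpbwluyea'
reverse → 'aeyulwbpbwfttj'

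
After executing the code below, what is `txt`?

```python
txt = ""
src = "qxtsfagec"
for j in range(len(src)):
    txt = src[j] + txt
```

'cegafstxq'

j=0: prepend 'q' → 'q'
j=1: prepend 'x' → 'xq'
j=2: prepend 't' → 'txq'
j=3: prepend 's' → 'stxq'
j=4: prepend 'f' → 'fstxq'
j=5: prepend 'a' → 'afstxq'
j=6: prepend 'g' → 'gafstxq'
j=7: prepend 'e' → 'egafstxq'
j=8: prepend 'c' → 'cegafstxq'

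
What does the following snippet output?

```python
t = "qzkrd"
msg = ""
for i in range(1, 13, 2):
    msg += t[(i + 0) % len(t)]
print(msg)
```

zrqkdz

i=1: add t[1]='z' → 'z'
i=3: add t[3]='r' → 'zr'
i=5: add t[0]='q' → 'zrq'
i=7: add t[2]='k' → 'zrqk'
i=9: add t[4]='d' → 'zrqkd'
i=11: add t[1]='z' → 'zrqkdz'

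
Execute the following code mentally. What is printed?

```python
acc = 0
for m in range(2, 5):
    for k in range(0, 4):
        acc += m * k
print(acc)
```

m=2,k=0: acc = 0+0 = 0
m=2,k=1: acc = 0+2 = 2
m=2,k=2: acc = 2+4 = 6
m=2,k=3: acc = 6+6 = 12
m=3,k=0: acc = 12+0 = 12
m=3,k=1: acc = 12+3 = 15
m=3,k=2: acc = 15+6 = 21
m=3,k=3: acc = 21+9 = 30
m=4,k=0: acc = 30+0 = 30
m=4,k=1: acc = 30+4 = 34
m=4,k=2: acc = 34+8 = 42
m=4,k=3: acc = 42+12 = 54

54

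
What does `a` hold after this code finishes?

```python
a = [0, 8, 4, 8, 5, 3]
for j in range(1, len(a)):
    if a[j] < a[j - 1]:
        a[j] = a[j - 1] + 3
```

[0, 8, 11, 14, 17, 20]

j=1: 8>=0, unchanged → [0, 8, 4, 8, 5, 3]
j=2: 4<8, a[2] = 8+3 = 11 → [0, 8, 11, 8, 5, 3]
j=3: 8<11, a[3] = 11+3 = 14 → [0, 8, 11, 14, 5, 3]
j=4: 5<14, a[4] = 14+3 = 17 → [0, 8, 11, 14, 17, 3]
j=5: 3<17, a[5] = 17+3 = 20 → [0, 8, 11, 14, 17, 20]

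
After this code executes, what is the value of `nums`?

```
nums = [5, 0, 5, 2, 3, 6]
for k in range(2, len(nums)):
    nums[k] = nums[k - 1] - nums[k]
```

[5, 0, -5, -7, -10, -16]

k=2: nums[2] = 0-5 = -5 → [5, 0, -5, 2, 3, 6]
k=3: nums[3] = (-5)-2 = -7 → [5, 0, -5, -7, 3, 6]
k=4: nums[4] = (-7)-3 = -10 → [5, 0, -5, -7, -10, 6]
k=5: nums[5] = (-10)-6 = -16 → [5, 0, -5, -7, -10, -16]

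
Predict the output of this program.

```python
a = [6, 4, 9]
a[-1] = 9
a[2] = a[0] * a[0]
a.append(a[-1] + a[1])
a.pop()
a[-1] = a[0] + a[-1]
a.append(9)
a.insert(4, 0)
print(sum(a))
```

61

a[-1] = 9 → [6, 4, 9]
a[2] = a[0]*a[0] = 6*6 = 36 → [6, 4, 36]
append a[-1]+a[1] = 36+4 = 40 → [6, 4, 36, 40]
pop() removes 40 → [6, 4, 36]
a[-1] = a[0]+a[-1] = 6+36 = 42 → [6, 4, 42]
append 9 → [6, 4, 42, 9]
insert 0 at 4 → [6, 4, 42, 9, 0]
sum = 61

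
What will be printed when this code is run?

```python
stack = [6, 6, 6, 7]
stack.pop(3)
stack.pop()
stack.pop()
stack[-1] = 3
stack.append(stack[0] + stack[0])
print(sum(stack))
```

9

pop(3) removes 7 → [6, 6, 6]
pop() removes 6 → [6, 6]
pop() removes 6 → [6]
stack[-1] = 3 → [3]
append stack[0]+stack[0] = 3+3 = 6 → [3, 6]
sum = 9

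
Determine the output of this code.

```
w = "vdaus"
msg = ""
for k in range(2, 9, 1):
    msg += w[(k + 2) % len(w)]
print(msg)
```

svdausv

k=2: add w[4]='s' → 's'
k=3: add w[0]='v' → 'sv'
k=4: add w[1]='d' → 'svd'
k=5: add w[2]='a' → 'svda'
k=6: add w[3]='u' → 'svdau'
k=7: add w[4]='s' → 'svdaus'
k=8: add w[0]='v' → 'svdausv'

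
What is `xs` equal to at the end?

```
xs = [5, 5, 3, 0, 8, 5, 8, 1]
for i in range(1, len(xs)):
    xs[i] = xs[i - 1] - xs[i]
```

[5, 0, -3, -3, -11, -16, -24, -25]

i=1: xs[1] = 5-5 = 0 → [5, 0, 3, 0, 8, 5, 8, 1]
i=2: xs[2] = 0-3 = -3 → [5, 0, -3, 0, 8, 5, 8, 1]
i=3: xs[3] = (-3)-0 = -3 → [5, 0, -3, -3, 8, 5, 8, 1]
i=4: xs[4] = (-3)-8 = -11 → [5, 0, -3, -3, -11, 5, 8, 1]
i=5: xs[5] = (-11)-5 = -16 → [5, 0, -3, -3, -11, -16, 8, 1]
i=6: xs[6] = (-16)-8 = -24 → [5, 0, -3, -3, -11, -16, -24, 1]
i=7: xs[7] = (-24)-1 = -25 → [5, 0, -3, -3, -11, -16, -24, -25]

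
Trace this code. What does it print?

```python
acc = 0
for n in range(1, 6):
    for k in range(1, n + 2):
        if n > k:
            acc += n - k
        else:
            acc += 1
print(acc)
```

30

n=1,k=1: not 1>1, acc = 0+1 = 1
n=1,k=2: not 1>2, acc = 1+1 = 2
n=2,k=1: 2>1, acc = 2+1 = 3
n=2,k=2: not 2>2, acc = 3+1 = 4
n=2,k=3: not 2>3, acc = 4+1 = 5
n=3,k=1: 3>1, acc = 5+2 = 7
n=3,k=2: 3>2, acc = 7+1 = 8
n=3,k=3: not 3>3, acc = 8+1 = 9
n=3,k=4: not 3>4, acc = 9+1 = 10
n=4,k=1: 4>1, acc = 10+3 = 13
n=4,k=2: 4>2, acc = 13+2 = 15
n=4,k=3: 4>3, acc = 15+1 = 16
n=4,k=4: not 4>4, acc = 16+1 = 17
n=4,k=5: not 4>5, acc = 17+1 = 18
n=5,k=1: 5>1, acc = 18+4 = 22
n=5,k=2: 5>2, acc = 22+3 = 25
n=5,k=3: 5>3, acc = 25+2 = 27
n=5,k=4: 5>4, acc = 27+1 = 28
n=5,k=5: not 5>5, acc = 28+1 = 29
n=5,k=6: not 5>6, acc = 29+1 = 30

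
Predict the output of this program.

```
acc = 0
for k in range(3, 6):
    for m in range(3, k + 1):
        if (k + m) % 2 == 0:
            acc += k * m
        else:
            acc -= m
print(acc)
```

k=3,m=3: even sum, acc = 0+9 = 9
k=4,m=3: odd sum, acc = 9-3 = 6
k=4,m=4: even sum, acc = 6+16 = 22
k=5,m=3: even sum, acc = 22+15 = 37
k=5,m=4: odd sum, acc = 37-4 = 33
k=5,m=5: even sum, acc = 33+25 = 58

58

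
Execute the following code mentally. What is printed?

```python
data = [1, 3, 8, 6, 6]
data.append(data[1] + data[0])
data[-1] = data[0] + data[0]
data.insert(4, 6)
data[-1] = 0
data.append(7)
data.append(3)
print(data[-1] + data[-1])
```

append data[1]+data[0] = 3+1 = 4 → [1, 3, 8, 6, 6, 4]
data[-1] = data[0]+data[0] = 1+1 = 2 → [1, 3, 8, 6, 6, 2]
insert 6 at 4 → [1, 3, 8, 6, 6, 6, 2]
data[-1] = 0 → [1, 3, 8, 6, 6, 6, 0]
append 7 → [1, 3, 8, 6, 6, 6, 0, 7]
append 3 → [1, 3, 8, 6, 6, 6, 0, 7, 3]
data[-1]+data[-1] = 3+3 = 6

6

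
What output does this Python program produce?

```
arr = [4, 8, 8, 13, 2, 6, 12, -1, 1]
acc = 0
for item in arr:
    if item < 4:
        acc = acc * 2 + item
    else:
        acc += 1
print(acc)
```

item=4: not <4, acc = 0+1 = 1
item=8: not <4, acc = 1+1 = 2
item=8: not <4, acc = 2+1 = 3
item=13: not <4, acc = 3+1 = 4
item=2: <4, acc = 4*2+2 = 10
item=6: not <4, acc = 10+1 = 11
item=12: not <4, acc = 11+1 = 12
item=-1: <4, acc = 12*2+(-1) = 23
item=1: <4, acc = 23*2+1 = 47

47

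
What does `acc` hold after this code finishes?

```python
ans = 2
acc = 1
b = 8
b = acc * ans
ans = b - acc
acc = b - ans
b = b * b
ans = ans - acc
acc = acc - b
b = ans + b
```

-3

b = 1*2 = 2
ans = 2-1 = 1
acc = 2-1 = 1
b = 2*2 = 4
ans = 1-1 = 0
acc = 1-4 = -3
b = 0+4 = 4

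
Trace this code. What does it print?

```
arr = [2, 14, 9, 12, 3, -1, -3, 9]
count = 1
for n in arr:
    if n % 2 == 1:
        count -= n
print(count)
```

n=2: not odd
n=14: not odd
n=9: odd, count = 1-9 = -8
n=12: not odd
n=3: odd, count = (-8)-3 = -11
n=-1: odd, count = (-11)-(-1) = -10
n=-3: odd, count = (-10)-(-3) = -7
n=9: odd, count = (-7)-9 = -16

-16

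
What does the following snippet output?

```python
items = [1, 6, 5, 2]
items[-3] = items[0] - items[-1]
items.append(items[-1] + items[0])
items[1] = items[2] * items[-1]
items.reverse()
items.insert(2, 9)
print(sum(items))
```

35

items[-3] = items[0]-items[-1] = 1-2 = -1 → [1, -1, 5, 2]
append items[-1]+items[0] = 2+1 = 3 → [1, -1, 5, 2, 3]
items[1] = items[2]*items[-1] = 5*3 = 15 → [1, 15, 5, 2, 3]
reverse → [3, 2, 5, 15, 1]
insert 9 at 2 → [3, 2, 9, 5, 15, 1]
sum = 35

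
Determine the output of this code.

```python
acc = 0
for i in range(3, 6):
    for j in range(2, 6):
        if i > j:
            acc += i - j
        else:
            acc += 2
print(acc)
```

22

i=3,j=2: 3>2, acc = 0+1 = 1
i=3,j=3: not 3>3, acc = 1+2 = 3
i=3,j=4: not 3>4, acc = 3+2 = 5
i=3,j=5: not 3>5, acc = 5+2 = 7
i=4,j=2: 4>2, acc = 7+2 = 9
i=4,j=3: 4>3, acc = 9+1 = 10
i=4,j=4: not 4>4, acc = 10+2 = 12
i=4,j=5: not 4>5, acc = 12+2 = 14
i=5,j=2: 5>2, acc = 14+3 = 17
i=5,j=3: 5>3, acc = 17+2 = 19
i=5,j=4: 5>4, acc = 19+1 = 20
i=5,j=5: not 5>5, acc = 20+2 = 22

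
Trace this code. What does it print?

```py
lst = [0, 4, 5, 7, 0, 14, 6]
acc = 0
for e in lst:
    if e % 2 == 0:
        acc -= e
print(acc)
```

e=0: even, acc = 0-0 = 0
e=4: even, acc = 0-4 = -4
e=5: not even
e=7: not even
e=0: even, acc = (-4)-0 = -4
e=14: even, acc = (-4)-14 = -18
e=6: even, acc = (-18)-6 = -24

-24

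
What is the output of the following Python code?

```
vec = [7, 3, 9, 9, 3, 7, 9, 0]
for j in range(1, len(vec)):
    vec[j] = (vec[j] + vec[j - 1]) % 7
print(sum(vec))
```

j=1: vec[1] = (3+7)%7 = 3 → [7, 3, 9, 9, 3, 7, 9, 0]
j=2: vec[2] = (9+3)%7 = 5 → [7, 3, 5, 9, 3, 7, 9, 0]
j=3: vec[3] = (9+5)%7 = 0 → [7, 3, 5, 0, 3, 7, 9, 0]
j=4: vec[4] = (3+0)%7 = 3 → [7, 3, 5, 0, 3, 7, 9, 0]
j=5: vec[5] = (7+3)%7 = 3 → [7, 3, 5, 0, 3, 3, 9, 0]
j=6: vec[6] = (9+3)%7 = 5 → [7, 3, 5, 0, 3, 3, 5, 0]
j=7: vec[7] = (0+5)%7 = 5 → [7, 3, 5, 0, 3, 3, 5, 5]
sum = 31

31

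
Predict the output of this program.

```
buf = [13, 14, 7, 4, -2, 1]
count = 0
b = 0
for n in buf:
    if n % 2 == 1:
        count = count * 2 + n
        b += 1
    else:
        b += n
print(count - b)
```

48

n=13: odd, count = 0*2+13 = 13; b=1
n=14: not odd; b=15
n=7: odd, count = 13*2+7 = 33; b=16
n=4: not odd; b=20
n=-2: not odd; b=18
n=1: odd, count = 33*2+1 = 67; b=19
count-b = 67-19 = 48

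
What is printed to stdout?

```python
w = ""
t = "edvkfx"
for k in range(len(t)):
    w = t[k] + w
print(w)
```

k=0: prepend 'e' → 'e'
k=1: prepend 'd' → 'de'
k=2: prepend 'v' → 'vde'
k=3: prepend 'k' → 'kvde'
k=4: prepend 'f' → 'fkvde'
k=5: prepend 'x' → 'xfkvde'

xfkvde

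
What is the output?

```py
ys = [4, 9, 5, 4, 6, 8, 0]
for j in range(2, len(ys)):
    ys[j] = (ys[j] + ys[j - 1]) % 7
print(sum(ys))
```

28

j=2: ys[2] = (5+9)%7 = 0 → [4, 9, 0, 4, 6, 8, 0]
j=3: ys[3] = (4+0)%7 = 4 → [4, 9, 0, 4, 6, 8, 0]
j=4: ys[4] = (6+4)%7 = 3 → [4, 9, 0, 4, 3, 8, 0]
j=5: ys[5] = (8+3)%7 = 4 → [4, 9, 0, 4, 3, 4, 0]
j=6: ys[6] = (0+4)%7 = 4 → [4, 9, 0, 4, 3, 4, 4]
sum = 28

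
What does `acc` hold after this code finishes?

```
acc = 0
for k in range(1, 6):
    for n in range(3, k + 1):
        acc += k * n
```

k=3,n=3: acc = 0+9 = 9
k=4,n=3: acc = 9+12 = 21
k=4,n=4: acc = 21+16 = 37
k=5,n=3: acc = 37+15 = 52
k=5,n=4: acc = 52+20 = 72
k=5,n=5: acc = 72+25 = 97

97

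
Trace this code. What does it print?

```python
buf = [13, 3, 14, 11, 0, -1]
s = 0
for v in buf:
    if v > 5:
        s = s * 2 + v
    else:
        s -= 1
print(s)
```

v=13: >5, s = 0*2+13 = 13
v=3: not >5, s = 13-1 = 12
v=14: >5, s = 12*2+14 = 38
v=11: >5, s = 38*2+11 = 87
v=0: not >5, s = 87-1 = 86
v=-1: not >5, s = 86-1 = 85

85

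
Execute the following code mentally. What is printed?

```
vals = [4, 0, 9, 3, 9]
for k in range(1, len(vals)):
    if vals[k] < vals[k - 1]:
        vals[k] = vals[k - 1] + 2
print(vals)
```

k=1: 0<4, vals[1] = 4+2 = 6 → [4, 6, 9, 3, 9]
k=2: 9>=6, unchanged → [4, 6, 9, 3, 9]
k=3: 3<9, vals[3] = 9+2 = 11 → [4, 6, 9, 11, 9]
k=4: 9<11, vals[4] = 11+2 = 13 → [4, 6, 9, 11, 13]

[4, 6, 9, 11, 13]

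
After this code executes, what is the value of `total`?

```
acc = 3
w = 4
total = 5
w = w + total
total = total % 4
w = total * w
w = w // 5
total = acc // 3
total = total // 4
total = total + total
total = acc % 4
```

3

w = 4+5 = 9
total = 5%4 = 1
w = 1*9 = 9
w = 9//5 = 1
total = 3//3 = 1
total = 1//4 = 0
total = 0+0 = 0
total = 3%4 = 3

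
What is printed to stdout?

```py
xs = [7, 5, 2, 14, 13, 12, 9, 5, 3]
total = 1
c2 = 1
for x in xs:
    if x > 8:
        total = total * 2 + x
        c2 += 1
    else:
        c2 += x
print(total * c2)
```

5751

x=7: not >8; c2=8
x=5: not >8; c2=13
x=2: not >8; c2=15
x=14: >8, total = 1*2+14 = 16; c2=16
x=13: >8, total = 16*2+13 = 45; c2=17
x=12: >8, total = 45*2+12 = 102; c2=18
x=9: >8, total = 102*2+9 = 213; c2=19
x=5: not >8; c2=24
x=3: not >8; c2=27
total*c2 = 213*27 = 5751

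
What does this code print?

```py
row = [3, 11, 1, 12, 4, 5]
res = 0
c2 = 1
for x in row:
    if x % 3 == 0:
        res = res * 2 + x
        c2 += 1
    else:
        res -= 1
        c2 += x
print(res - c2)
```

x=3: %3==0, res = 0*2+3 = 3; c2=2
x=11: not %3==0, res = 3-1 = 2; c2=13
x=1: not %3==0, res = 2-1 = 1; c2=14
x=12: %3==0, res = 1*2+12 = 14; c2=15
x=4: not %3==0, res = 14-1 = 13; c2=19
x=5: not %3==0, res = 13-1 = 12; c2=24
res-c2 = 12-24 = -12

-12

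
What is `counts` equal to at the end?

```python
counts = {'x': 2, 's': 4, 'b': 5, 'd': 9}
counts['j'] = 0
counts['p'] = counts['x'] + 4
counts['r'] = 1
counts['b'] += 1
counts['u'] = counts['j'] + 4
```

{'x': 2, 's': 4, 'b': 6, 'd': 9, 'j': 0, 'p': 6, 'r': 1, 'u': 4}

counts['j'] = 0 → {'x': 2, 's': 4, 'b': 5, 'd': 9, 'j': 0}
counts['p'] = counts['x']+4 = 6 → {'x': 2, 's': 4, 'b': 5, 'd': 9, 'j': 0, 'p': 6}
counts['r'] = 1 → {'x': 2, 's': 4, 'b': 5, 'd': 9, 'j': 0, 'p': 6, 'r': 1}
counts['b'] = 5+1 = 6 → {'x': 2, 's': 4, 'b': 6, 'd': 9, 'j': 0, 'p': 6, 'r': 1}
counts['u'] = counts['j']+4 = 4 → {'x': 2, 's': 4, 'b': 6, 'd': 9, 'j': 0, 'p': 6, 'r': 1, 'u': 4}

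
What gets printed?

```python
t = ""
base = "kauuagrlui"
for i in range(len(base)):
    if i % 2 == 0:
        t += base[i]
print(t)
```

kuaru

i=0: add 'k' → 'k'
i=1: skip
i=2: add 'u' → 'ku'
i=3: skip
i=4: add 'a' → 'kua'
i=5: skip
i=6: add 'r' → 'kuar'
i=7: skip
i=8: add 'u' → 'kuaru'
i=9: skip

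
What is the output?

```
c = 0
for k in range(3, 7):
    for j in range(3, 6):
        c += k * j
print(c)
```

k=3,j=3: c = 0+9 = 9
k=3,j=4: c = 9+12 = 21
k=3,j=5: c = 21+15 = 36
k=4,j=3: c = 36+12 = 48
k=4,j=4: c = 48+16 = 64
k=4,j=5: c = 64+20 = 84
k=5,j=3: c = 84+15 = 99
k=5,j=4: c = 99+20 = 119
k=5,j=5: c = 119+25 = 144
k=6,j=3: c = 144+18 = 162
k=6,j=4: c = 162+24 = 186
k=6,j=5: c = 186+30 = 216

216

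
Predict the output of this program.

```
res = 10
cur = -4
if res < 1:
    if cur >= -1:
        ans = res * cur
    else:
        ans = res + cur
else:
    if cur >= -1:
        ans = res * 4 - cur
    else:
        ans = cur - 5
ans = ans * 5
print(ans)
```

res=10, cur=-4
res < 1 is False; cur >= -1 is False
→ ans = cur - 5 = -9
ans = (-9)*5 = -45

-45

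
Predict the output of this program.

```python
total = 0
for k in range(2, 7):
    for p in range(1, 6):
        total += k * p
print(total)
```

k=2,p=1: total = 0+2 = 2
k=2,p=2: total = 2+4 = 6
k=2,p=3: total = 6+6 = 12
k=2,p=4: total = 12+8 = 20
k=2,p=5: total = 20+10 = 30
k=3,p=1: total = 30+3 = 33
k=3,p=2: total = 33+6 = 39
k=3,p=3: total = 39+9 = 48
k=3,p=4: total = 48+12 = 60
k=3,p=5: total = 60+15 = 75
k=4,p=1: total = 75+4 = 79
k=4,p=2: total = 79+8 = 87
k=4,p=3: total = 87+12 = 99
k=4,p=4: total = 99+16 = 115
k=4,p=5: total = 115+20 = 135
k=5,p=1: total = 135+5 = 140
k=5,p=2: total = 140+10 = 150
k=5,p=3: total = 150+15 = 165
k=5,p=4: total = 165+20 = 185
k=5,p=5: total = 185+25 = 210
k=6,p=1: total = 210+6 = 216
k=6,p=2: total = 216+12 = 228
k=6,p=3: total = 228+18 = 246
k=6,p=4: total = 246+24 = 270
k=6,p=5: total = 270+30 = 300

300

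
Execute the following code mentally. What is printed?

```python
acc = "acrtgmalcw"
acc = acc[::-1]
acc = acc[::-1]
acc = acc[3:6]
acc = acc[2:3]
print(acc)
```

m

reverse → 'wclamgtrca'
reverse → 'acrtgmalcw'
slice [3:6] → 'tgm'
slice [2:3] → 'm'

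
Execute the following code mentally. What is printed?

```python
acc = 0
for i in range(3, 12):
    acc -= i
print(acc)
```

-63

i=3: acc = 0-3 = -3
i=4: acc = (-3)-4 = -7
i=5: acc = (-7)-5 = -12
i=6: acc = (-12)-6 = -18
i=7: acc = (-18)-7 = -25
i=8: acc = (-25)-8 = -33
i=9: acc = (-33)-9 = -42
i=10: acc = (-42)-10 = -52
i=11: acc = (-52)-11 = -63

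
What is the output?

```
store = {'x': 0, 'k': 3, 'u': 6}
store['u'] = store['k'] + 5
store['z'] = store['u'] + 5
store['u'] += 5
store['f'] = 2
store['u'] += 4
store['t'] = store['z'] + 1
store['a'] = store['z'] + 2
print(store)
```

store['u'] = store['k']+5 = 8 → {'x': 0, 'k': 3, 'u': 8}
store['z'] = store['u']+5 = 13 → {'x': 0, 'k': 3, 'u': 8, 'z': 13}
store['u'] = 8+5 = 13 → {'x': 0, 'k': 3, 'u': 13, 'z': 13}
store['f'] = 2 → {'x': 0, 'k': 3, 'u': 13, 'z': 13, 'f': 2}
store['u'] = 13+4 = 17 → {'x': 0, 'k': 3, 'u': 17, 'z': 13, 'f': 2}
store['t'] = store['z']+1 = 14 → {'x': 0, 'k': 3, 'u': 17, 'z': 13, 'f': 2, 't': 14}
store['a'] = store['z']+2 = 15 → {'x': 0, 'k': 3, 'u': 17, 'z': 13, 'f': 2, 't': 14, 'a': 15}

{'x': 0, 'k': 3, 'u': 17, 'z': 13, 'f': 2, 't': 14, 'a': 15}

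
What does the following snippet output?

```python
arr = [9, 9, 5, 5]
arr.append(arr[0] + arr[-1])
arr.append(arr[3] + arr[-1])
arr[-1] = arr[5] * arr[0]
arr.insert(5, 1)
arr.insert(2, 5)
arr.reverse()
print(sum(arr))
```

append arr[0]+arr[-1] = 9+5 = 14 → [9, 9, 5, 5, 14]
append arr[3]+arr[-1] = 5+14 = 19 → [9, 9, 5, 5, 14, 19]
arr[-1] = arr[5]*arr[0] = 19*9 = 171 → [9, 9, 5, 5, 14, 171]
insert 1 at 5 → [9, 9, 5, 5, 14, 1, 171]
insert 5 at 2 → [9, 9, 5, 5, 5, 14, 1, 171]
reverse → [171, 1, 14, 5, 5, 5, 9, 9]
sum = 219

219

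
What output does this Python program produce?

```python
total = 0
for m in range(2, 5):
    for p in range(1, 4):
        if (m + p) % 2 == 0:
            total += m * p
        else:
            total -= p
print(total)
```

m=2,p=1: odd sum, total = 0-1 = -1
m=2,p=2: even sum, total = (-1)+4 = 3
m=2,p=3: odd sum, total = 3-3 = 0
m=3,p=1: even sum, total = 0+3 = 3
m=3,p=2: odd sum, total = 3-2 = 1
m=3,p=3: even sum, total = 1+9 = 10
m=4,p=1: odd sum, total = 10-1 = 9
m=4,p=2: even sum, total = 9+8 = 17
m=4,p=3: odd sum, total = 17-3 = 14

14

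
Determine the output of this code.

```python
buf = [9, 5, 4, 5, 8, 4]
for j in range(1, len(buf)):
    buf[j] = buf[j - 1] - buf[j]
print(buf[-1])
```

j=1: buf[1] = 9-5 = 4 → [9, 4, 4, 5, 8, 4]
j=2: buf[2] = 4-4 = 0 → [9, 4, 0, 5, 8, 4]
j=3: buf[3] = 0-5 = -5 → [9, 4, 0, -5, 8, 4]
j=4: buf[4] = (-5)-8 = -13 → [9, 4, 0, -5, -13, 4]
j=5: buf[5] = (-13)-4 = -17 → [9, 4, 0, -5, -13, -17]

-17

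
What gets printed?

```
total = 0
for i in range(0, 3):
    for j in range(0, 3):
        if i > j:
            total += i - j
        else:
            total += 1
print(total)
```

10

i=0,j=0: not 0>0, total = 0+1 = 1
i=0,j=1: not 0>1, total = 1+1 = 2
i=0,j=2: not 0>2, total = 2+1 = 3
i=1,j=0: 1>0, total = 3+1 = 4
i=1,j=1: not 1>1, total = 4+1 = 5
i=1,j=2: not 1>2, total = 5+1 = 6
i=2,j=0: 2>0, total = 6+2 = 8
i=2,j=1: 2>1, total = 8+1 = 9
i=2,j=2: not 2>2, total = 9+1 = 10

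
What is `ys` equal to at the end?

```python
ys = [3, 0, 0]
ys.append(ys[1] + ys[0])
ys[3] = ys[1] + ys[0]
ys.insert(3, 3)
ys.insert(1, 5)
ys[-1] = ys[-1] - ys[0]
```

append ys[1]+ys[0] = 0+3 = 3 → [3, 0, 0, 3]
ys[3] = ys[1]+ys[0] = 0+3 = 3 → [3, 0, 0, 3]
insert 3 at 3 → [3, 0, 0, 3, 3]
insert 5 at 1 → [3, 5, 0, 0, 3, 3]
ys[-1] = ys[-1]-ys[0] = 3-3 = 0 → [3, 5, 0, 0, 3, 0]

[3, 5, 0, 0, 3, 0]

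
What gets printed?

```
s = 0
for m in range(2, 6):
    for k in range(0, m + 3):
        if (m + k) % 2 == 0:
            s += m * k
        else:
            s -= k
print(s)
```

136

m=2,k=0: even sum, s = 0+0 = 0
m=2,k=1: odd sum, s = 0-1 = -1
m=2,k=2: even sum, s = (-1)+4 = 3
m=2,k=3: odd sum, s = 3-3 = 0
m=2,k=4: even sum, s = 0+8 = 8
m=3,k=0: odd sum, s = 8-0 = 8
m=3,k=1: even sum, s = 8+3 = 11
m=3,k=2: odd sum, s = 11-2 = 9
m=3,k=3: even sum, s = 9+9 = 18
m=3,k=4: odd sum, s = 18-4 = 14
m=3,k=5: even sum, s = 14+15 = 29
m=4,k=0: even sum, s = 29+0 = 29
m=4,k=1: odd sum, s = 29-1 = 28
m=4,k=2: even sum, s = 28+8 = 36
m=4,k=3: odd sum, s = 36-3 = 33
m=4,k=4: even sum, s = 33+16 = 49
m=4,k=5: odd sum, s = 49-5 = 44
m=4,k=6: even sum, s = 44+24 = 68
m=5,k=0: odd sum, s = 68-0 = 68
m=5,k=1: even sum, s = 68+5 = 73
m=5,k=2: odd sum, s = 73-2 = 71
m=5,k=3: even sum, s = 71+15 = 86
m=5,k=4: odd sum, s = 86-4 = 82
m=5,k=5: even sum, s = 82+25 = 107
m=5,k=6: odd sum, s = 107-6 = 101
m=5,k=7: even sum, s = 101+35 = 136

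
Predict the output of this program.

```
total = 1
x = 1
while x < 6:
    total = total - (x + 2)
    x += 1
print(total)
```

x=1: total = 1-3 = -2
x=2: total = (-2)-4 = -6
x=3: total = (-6)-5 = -11
x=4: total = (-11)-6 = -17
x=5: total = (-17)-7 = -24

-24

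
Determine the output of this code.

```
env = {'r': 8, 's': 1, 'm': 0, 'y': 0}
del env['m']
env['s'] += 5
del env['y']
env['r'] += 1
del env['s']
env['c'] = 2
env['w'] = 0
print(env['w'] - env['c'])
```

-2

del 'm' → {'r': 8, 's': 1, 'y': 0}
env['s'] = 1+5 = 6 → {'r': 8, 's': 6, 'y': 0}
del 'y' → {'r': 8, 's': 6}
env['r'] = 8+1 = 9 → {'r': 9, 's': 6}
del 's' → {'r': 9}
env['c'] = 2 → {'r': 9, 'c': 2}
env['w'] = 0 → {'r': 9, 'c': 2, 'w': 0}
env['w']-env['c'] = 0-2 = -2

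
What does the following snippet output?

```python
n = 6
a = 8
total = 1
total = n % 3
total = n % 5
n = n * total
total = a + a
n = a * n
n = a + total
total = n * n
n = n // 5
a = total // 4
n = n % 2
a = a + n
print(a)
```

144

total = 6%3 = 0
total = 6%5 = 1
n = 6*1 = 6
total = 8+8 = 16
n = 8*6 = 48
n = 8+16 = 24
total = 24*24 = 576
n = 24//5 = 4
a = 576//4 = 144
n = 4%2 = 0
a = 144+0 = 144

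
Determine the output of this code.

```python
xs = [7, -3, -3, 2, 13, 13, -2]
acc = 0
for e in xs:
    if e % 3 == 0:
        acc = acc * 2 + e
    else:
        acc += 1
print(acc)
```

-1

e=7: not %3==0, acc = 0+1 = 1
e=-3: %3==0, acc = 1*2+(-3) = -1
e=-3: %3==0, acc = (-1)*2+(-3) = -5
e=2: not %3==0, acc = (-5)+1 = -4
e=13: not %3==0, acc = (-4)+1 = -3
e=13: not %3==0, acc = (-3)+1 = -2
e=-2: not %3==0, acc = (-2)+1 = -1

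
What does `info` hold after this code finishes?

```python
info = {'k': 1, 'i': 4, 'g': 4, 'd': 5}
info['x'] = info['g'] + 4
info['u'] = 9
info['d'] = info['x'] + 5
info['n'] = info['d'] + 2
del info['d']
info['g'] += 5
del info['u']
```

info['x'] = info['g']+4 = 8 → {'k': 1, 'i': 4, 'g': 4, 'd': 5, 'x': 8}
info['u'] = 9 → {'k': 1, 'i': 4, 'g': 4, 'd': 5, 'x': 8, 'u': 9}
info['d'] = info['x']+5 = 13 → {'k': 1, 'i': 4, 'g': 4, 'd': 13, 'x': 8, 'u': 9}
info['n'] = info['d']+2 = 15 → {'k': 1, 'i': 4, 'g': 4, 'd': 13, 'x': 8, 'u': 9, 'n': 15}
del 'd' → {'k': 1, 'i': 4, 'g': 4, 'x': 8, 'u': 9, 'n': 15}
info['g'] = 4+5 = 9 → {'k': 1, 'i': 4, 'g': 9, 'x': 8, 'u': 9, 'n': 15}
del 'u' → {'k': 1, 'i': 4, 'g': 9, 'x': 8, 'n': 15}

{'k': 1, 'i': 4, 'g': 9, 'x': 8, 'n': 15}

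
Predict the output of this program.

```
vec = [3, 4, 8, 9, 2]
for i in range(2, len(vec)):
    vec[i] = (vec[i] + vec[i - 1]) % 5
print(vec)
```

i=2: vec[2] = (8+4)%5 = 2 → [3, 4, 2, 9, 2]
i=3: vec[3] = (9+2)%5 = 1 → [3, 4, 2, 1, 2]
i=4: vec[4] = (2+1)%5 = 3 → [3, 4, 2, 1, 3]

[3, 4, 2, 1, 3]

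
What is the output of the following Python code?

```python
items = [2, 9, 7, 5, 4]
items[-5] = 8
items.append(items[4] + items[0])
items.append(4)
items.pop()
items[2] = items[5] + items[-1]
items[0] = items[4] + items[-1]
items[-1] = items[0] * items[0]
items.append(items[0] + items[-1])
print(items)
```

[16, 9, 24, 5, 4, 256, 272]

items[-5] = 8 → [8, 9, 7, 5, 4]
append items[4]+items[0] = 4+8 = 12 → [8, 9, 7, 5, 4, 12]
append 4 → [8, 9, 7, 5, 4, 12, 4]
pop() removes 4 → [8, 9, 7, 5, 4, 12]
items[2] = items[5]+items[-1] = 12+12 = 24 → [8, 9, 24, 5, 4, 12]
items[0] = items[4]+items[-1] = 4+12 = 16 → [16, 9, 24, 5, 4, 12]
items[-1] = items[0]*items[0] = 16*16 = 256 → [16, 9, 24, 5, 4, 256]
append items[0]+items[-1] = 16+256 = 272 → [16, 9, 24, 5, 4, 256, 272]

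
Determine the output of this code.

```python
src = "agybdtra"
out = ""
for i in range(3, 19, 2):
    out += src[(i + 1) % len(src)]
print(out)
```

draydray

i=3: add src[4]='d' → 'd'
i=5: add src[6]='r' → 'dr'
i=7: add src[0]='a' → 'dra'
i=9: add src[2]='y' → 'dray'
i=11: add src[4]='d' → 'drayd'
i=13: add src[6]='r' → 'draydr'
i=15: add src[0]='a' → 'draydra'
i=17: add src[2]='y' → 'draydray'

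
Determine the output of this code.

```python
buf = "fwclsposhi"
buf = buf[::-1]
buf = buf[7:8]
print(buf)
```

c

reverse → 'ihsopslcwf'
slice [7:8] → 'c'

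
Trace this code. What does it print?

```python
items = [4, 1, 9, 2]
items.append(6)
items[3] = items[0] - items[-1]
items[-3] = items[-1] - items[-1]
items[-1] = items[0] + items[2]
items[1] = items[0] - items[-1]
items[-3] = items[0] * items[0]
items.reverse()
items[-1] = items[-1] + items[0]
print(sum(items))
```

26

append 6 → [4, 1, 9, 2, 6]
items[3] = items[0]-items[-1] = 4-6 = -2 → [4, 1, 9, -2, 6]
items[-3] = items[-1]-items[-1] = 6-6 = 0 → [4, 1, 0, -2, 6]
items[-1] = items[0]+items[2] = 4+0 = 4 → [4, 1, 0, -2, 4]
items[1] = items[0]-items[-1] = 4-4 = 0 → [4, 0, 0, -2, 4]
items[-3] = items[0]*items[0] = 4*4 = 16 → [4, 0, 16, -2, 4]
reverse → [4, -2, 16, 0, 4]
items[-1] = items[-1]+items[0] = 4+4 = 8 → [4, -2, 16, 0, 8]
sum = 26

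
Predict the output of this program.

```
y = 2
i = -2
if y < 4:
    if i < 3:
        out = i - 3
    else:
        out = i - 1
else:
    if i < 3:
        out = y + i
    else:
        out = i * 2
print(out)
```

y=2, i=-2
y < 4 is True; i < 3 is True
→ out = i - 3 = -5

-5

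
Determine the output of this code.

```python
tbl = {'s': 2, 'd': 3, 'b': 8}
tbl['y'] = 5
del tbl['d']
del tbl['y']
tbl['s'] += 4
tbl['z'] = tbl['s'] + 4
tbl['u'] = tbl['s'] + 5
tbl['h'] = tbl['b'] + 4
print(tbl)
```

tbl['y'] = 5 → {'s': 2, 'd': 3, 'b': 8, 'y': 5}
del 'd' → {'s': 2, 'b': 8, 'y': 5}
del 'y' → {'s': 2, 'b': 8}
tbl['s'] = 2+4 = 6 → {'s': 6, 'b': 8}
tbl['z'] = tbl['s']+4 = 10 → {'s': 6, 'b': 8, 'z': 10}
tbl['u'] = tbl['s']+5 = 11 → {'s': 6, 'b': 8, 'z': 10, 'u': 11}
tbl['h'] = tbl['b']+4 = 12 → {'s': 6, 'b': 8, 'z': 10, 'u': 11, 'h': 12}

{'s': 6, 'b': 8, 'z': 10, 'u': 11, 'h': 12}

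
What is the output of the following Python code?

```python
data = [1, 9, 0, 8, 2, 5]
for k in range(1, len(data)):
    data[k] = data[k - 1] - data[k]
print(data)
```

k=1: data[1] = 1-9 = -8 → [1, -8, 0, 8, 2, 5]
k=2: data[2] = (-8)-0 = -8 → [1, -8, -8, 8, 2, 5]
k=3: data[3] = (-8)-8 = -16 → [1, -8, -8, -16, 2, 5]
k=4: data[4] = (-16)-2 = -18 → [1, -8, -8, -16, -18, 5]
k=5: data[5] = (-18)-5 = -23 → [1, -8, -8, -16, -18, -23]

[1, -8, -8, -16, -18, -23]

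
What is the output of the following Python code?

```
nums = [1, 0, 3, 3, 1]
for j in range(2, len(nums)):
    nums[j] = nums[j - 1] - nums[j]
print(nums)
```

j=2: nums[2] = 0-3 = -3 → [1, 0, -3, 3, 1]
j=3: nums[3] = (-3)-3 = -6 → [1, 0, -3, -6, 1]
j=4: nums[4] = (-6)-1 = -7 → [1, 0, -3, -6, -7]

[1, 0, -3, -6, -7]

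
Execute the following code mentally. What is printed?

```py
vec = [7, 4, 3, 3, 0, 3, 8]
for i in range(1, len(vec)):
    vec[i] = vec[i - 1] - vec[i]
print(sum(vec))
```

i=1: vec[1] = 7-4 = 3 → [7, 3, 3, 3, 0, 3, 8]
i=2: vec[2] = 3-3 = 0 → [7, 3, 0, 3, 0, 3, 8]
i=3: vec[3] = 0-3 = -3 → [7, 3, 0, -3, 0, 3, 8]
i=4: vec[4] = (-3)-0 = -3 → [7, 3, 0, -3, -3, 3, 8]
i=5: vec[5] = (-3)-3 = -6 → [7, 3, 0, -3, -3, -6, 8]
i=6: vec[6] = (-6)-8 = -14 → [7, 3, 0, -3, -3, -6, -14]
sum = -16

-16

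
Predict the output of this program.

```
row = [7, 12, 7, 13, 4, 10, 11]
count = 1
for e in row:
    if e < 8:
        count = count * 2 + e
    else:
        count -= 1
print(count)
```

e=7: <8, count = 1*2+7 = 9
e=12: not <8, count = 9-1 = 8
e=7: <8, count = 8*2+7 = 23
e=13: not <8, count = 23-1 = 22
e=4: <8, count = 22*2+4 = 48
e=10: not <8, count = 48-1 = 47
e=11: not <8, count = 47-1 = 46

46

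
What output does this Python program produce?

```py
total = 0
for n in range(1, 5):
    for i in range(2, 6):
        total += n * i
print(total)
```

140

n=1,i=2: total = 0+2 = 2
n=1,i=3: total = 2+3 = 5
n=1,i=4: total = 5+4 = 9
n=1,i=5: total = 9+5 = 14
n=2,i=2: total = 14+4 = 18
n=2,i=3: total = 18+6 = 24
n=2,i=4: total = 24+8 = 32
n=2,i=5: total = 32+10 = 42
n=3,i=2: total = 42+6 = 48
n=3,i=3: total = 48+9 = 57
n=3,i=4: total = 57+12 = 69
n=3,i=5: total = 69+15 = 84
n=4,i=2: total = 84+8 = 92
n=4,i=3: total = 92+12 = 104
n=4,i=4: total = 104+16 = 120
n=4,i=5: total = 120+20 = 140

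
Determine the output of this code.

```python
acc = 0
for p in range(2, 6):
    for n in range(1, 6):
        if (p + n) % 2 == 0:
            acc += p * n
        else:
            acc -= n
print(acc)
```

78

p=2,n=1: odd sum, acc = 0-1 = -1
p=2,n=2: even sum, acc = (-1)+4 = 3
p=2,n=3: odd sum, acc = 3-3 = 0
p=2,n=4: even sum, acc = 0+8 = 8
p=2,n=5: odd sum, acc = 8-5 = 3
p=3,n=1: even sum, acc = 3+3 = 6
p=3,n=2: odd sum, acc = 6-2 = 4
p=3,n=3: even sum, acc = 4+9 = 13
p=3,n=4: odd sum, acc = 13-4 = 9
p=3,n=5: even sum, acc = 9+15 = 24
p=4,n=1: odd sum, acc = 24-1 = 23
p=4,n=2: even sum, acc = 23+8 = 31
p=4,n=3: odd sum, acc = 31-3 = 28
p=4,n=4: even sum, acc = 28+16 = 44
p=4,n=5: odd sum, acc = 44-5 = 39
p=5,n=1: even sum, acc = 39+5 = 44
p=5,n=2: odd sum, acc = 44-2 = 42
p=5,n=3: even sum, acc = 42+15 = 57
p=5,n=4: odd sum, acc = 57-4 = 53
p=5,n=5: even sum, acc = 53+25 = 78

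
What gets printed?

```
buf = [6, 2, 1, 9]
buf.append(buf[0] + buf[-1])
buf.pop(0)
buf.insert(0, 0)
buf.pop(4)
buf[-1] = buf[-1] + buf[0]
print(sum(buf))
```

12

append buf[0]+buf[-1] = 6+9 = 15 → [6, 2, 1, 9, 15]
pop(0) removes 6 → [2, 1, 9, 15]
insert 0 at 0 → [0, 2, 1, 9, 15]
pop(4) removes 15 → [0, 2, 1, 9]
buf[-1] = buf[-1]+buf[0] = 9+0 = 9 → [0, 2, 1, 9]
sum = 12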